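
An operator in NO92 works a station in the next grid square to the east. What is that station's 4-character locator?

OO02

Longitude square 9; +1 → 10, wraps to 0, carry into field.
Longitude field N = 13; +1 → 14 = O.
The latitude characters are unchanged.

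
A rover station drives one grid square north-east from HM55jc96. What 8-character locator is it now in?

HM55kc07

Longitude extended square 9; +1 → 10, wraps to 0, carry into subsquare.
Longitude subsquare j = 9; +1 → 10 = k.
Latitude extended square 6; +1 → 7.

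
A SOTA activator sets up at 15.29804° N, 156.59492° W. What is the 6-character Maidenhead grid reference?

BK15qh

Offset from 180°W / 90°S: lon 23.4051°, lat 105.2980°.
Field: 23.4051/20 → 1 → B, 105.2980/10 → 10 → K; chars BK.
Square: 3.4051/2 → 1, 5.2980/1 → 5; chars 15.
Subsquare: 1.4051/0.0833333 → 16 → q, 0.2980/0.0416667 → 7 → h; chars qh.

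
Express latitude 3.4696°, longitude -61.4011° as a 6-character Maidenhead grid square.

Add 180° to longitude and 90° to latitude: 118.5989, 93.4696.
Field: lon ⌊118.5989/20⌋ = 5 → F; lat ⌊93.4696/10⌋ = 9 → J.
Square: lon ⌊18.5989/2⌋ = 9; lat ⌊3.4696/1⌋ = 3.
Subsquare: lon ⌊0.5989/0.0833333⌋ = 7 → h; lat ⌊0.4696/0.0416667⌋ = 11 → l.

FJ93hl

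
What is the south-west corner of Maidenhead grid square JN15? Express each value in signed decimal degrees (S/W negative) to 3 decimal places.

45.000, 2.000

Field J=9, N=13: +9·20° lon, +13·10° lat → SW at lon 0°, lat 40°.
Square 1, 5: +1·2° lon, +5·1° lat → SW at lon 2°, lat 45°.
latitude 45.000, longitude 2.000.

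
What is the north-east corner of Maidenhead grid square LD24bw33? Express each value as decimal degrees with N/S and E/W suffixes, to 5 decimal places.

55.06667° S, 44.11667° E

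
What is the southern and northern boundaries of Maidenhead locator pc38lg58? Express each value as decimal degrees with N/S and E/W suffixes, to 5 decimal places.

Field P=15, C=2: +15·20° lon, +2·10° lat → SW at lon 120°, lat -70°.
Square 3, 8: +3·2° lon, +8·1° lat → SW at lon 126°, lat -62°.
Subsquare l=11, g=6: +11·0.0833333° lon, +6·0.0416667° lat → SW at lon 126.917°, lat -61.75°.
Extended square 5, 8: +5·0.00833333° lon, +8·0.00416667° lat → SW at lon 126.958°, lat -61.7167°.
Cell spans 0.00833333° lon × 0.00416667° lat.
south 61.71667° S, north 61.71250° S.

61.71667° S, 61.71250° S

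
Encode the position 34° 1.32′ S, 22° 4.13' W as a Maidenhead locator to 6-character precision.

HF85xx

Add 180° to longitude and 90° to latitude: 157.9312, 55.9780.
Field: lon ⌊157.9312/20⌋ = 7 → H; lat ⌊55.9780/10⌋ = 5 → F.
Square: lon ⌊17.9312/2⌋ = 8; lat ⌊5.9780/1⌋ = 5.
Subsquare: lon ⌊1.9312/0.0833333⌋ = 23 → x; lat ⌊0.9780/0.0416667⌋ = 23 → x.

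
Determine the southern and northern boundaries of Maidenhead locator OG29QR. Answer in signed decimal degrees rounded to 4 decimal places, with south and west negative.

Field O=14, G=6: +14·20° lon, +6·10° lat → SW at lon 100°, lat -30°.
Square 2, 9: +2·2° lon, +9·1° lat → SW at lon 104°, lat -21°.
Subsquare q=16, r=17: +16·0.0833333° lon, +17·0.0416667° lat → SW at lon 105.333°, lat -20.2917°.
Cell spans 0.0833333° lon × 0.0416667° lat.
south -20.2917, north -20.2500.

-20.2917, -20.2500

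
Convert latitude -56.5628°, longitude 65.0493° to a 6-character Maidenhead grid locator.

MD23mk

Shift to the Maidenhead origin (180°W, 90°S): lon 245.0493, lat 33.4372.
Field (20°×10°, letters A–R): 245.0493/20 → 12 → M, 33.4372/10 → 3 → D; chars MD.
Square (2°×1°, digits 0–9): 5.0493/2 → 2, 3.4372/1 → 3; chars 23.
Subsquare (5′×2.5′, letters a–x): 1.0493/0.0833333 → 12 → m, 0.4372/0.0416667 → 10 → k; chars mk.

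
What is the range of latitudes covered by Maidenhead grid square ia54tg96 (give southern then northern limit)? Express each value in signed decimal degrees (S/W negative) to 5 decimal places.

Field I=8, A=0: +8·20° lon, +0·10° lat → SW at lon -20°, lat -90°.
Square 5, 4: +5·2° lon, +4·1° lat → SW at lon -10°, lat -86°.
Subsquare t=19, g=6: +19·0.0833333° lon, +6·0.0416667° lat → SW at lon -8.41667°, lat -85.75°.
Extended square 9, 6: +9·0.00833333° lon, +6·0.00416667° lat → SW at lon -8.34167°, lat -85.725°.
Cell spans 0.00833333° lon × 0.00416667° lat.
south -85.72500, north -85.72083.

-85.72500, -85.72083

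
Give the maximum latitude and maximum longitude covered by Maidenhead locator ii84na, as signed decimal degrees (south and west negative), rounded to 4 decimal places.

-5.9583, -2.8333

Field I=8, I=8: +8·20° lon, +8·10° lat → SW at lon -20°, lat -10°.
Square 8, 4: +8·2° lon, +4·1° lat → SW at lon -4°, lat -6°.
Subsquare n=13, a=0: +13·0.0833333° lon, +0·0.0416667° lat → SW at lon -2.91667°, lat -6°.
Cell spans 0.0833333° lon × 0.0416667° lat. NE corner is SW corner plus one full cell.
latitude -5.9583, longitude -2.8333.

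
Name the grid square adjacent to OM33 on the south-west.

Longitude square 3; −1 → 2.
Latitude square 3; −1 → 2.

OM22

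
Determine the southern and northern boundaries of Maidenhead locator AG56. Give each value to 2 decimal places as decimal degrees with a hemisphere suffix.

24.00° S, 23.00° S

Field A=0, G=6: +0·20° lon, +6·10° lat → SW at lon -180°, lat -30°.
Square 5, 6: +5·2° lon, +6·1° lat → SW at lon -170°, lat -24°.
Cell spans 2° lon × 1° lat.
south 24.00° S, north 23.00° S.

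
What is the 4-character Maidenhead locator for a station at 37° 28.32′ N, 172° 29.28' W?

AM37

Shift to the Maidenhead origin (180°W, 90°S): lon 7.51, lat 127.47.
Field: 7.51/20 → 0 → A, 127.47/10 → 12 → M; chars AM.
Square: 7.51/2 → 3, 7.47/1 → 7; chars 37.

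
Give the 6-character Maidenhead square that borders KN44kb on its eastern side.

Longitude subsquare k = 10; +1 → 11 = l.
The latitude characters are unchanged.

KN44lb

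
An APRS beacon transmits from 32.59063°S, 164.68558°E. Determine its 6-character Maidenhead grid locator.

Shift to the Maidenhead origin (180°W, 90°S): lon 344.6856, lat 57.4094.
Field: 344.6856/20 → 17 → R, 57.4094/10 → 5 → F; chars RF.
Square: 4.6856/2 → 2, 7.4094/1 → 7; chars 27.
Subsquare: 0.6856/0.0833333 → 8 → i, 0.4094/0.0416667 → 9 → j; chars ij.

RF27ij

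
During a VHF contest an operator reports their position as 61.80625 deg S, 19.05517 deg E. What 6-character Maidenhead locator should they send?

Offset from 180°W / 90°S: lon 199.0552°, lat 28.1938°.
Field (20°×10°, letters A–R): lon ⌊199.0552/20⌋ = 9 → J; lat ⌊28.1938/10⌋ = 2 → C.
Square (2°×1°, digits 0–9): lon ⌊19.0552/2⌋ = 9; lat ⌊8.1938/1⌋ = 8.
Subsquare (5′×2.5′, letters a–x): lon ⌊1.0552/0.0833333⌋ = 12 → m; lat ⌊0.1938/0.0416667⌋ = 4 → e.

JC98me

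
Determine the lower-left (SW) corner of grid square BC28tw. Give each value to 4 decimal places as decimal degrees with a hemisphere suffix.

Field B=1, C=2: +1·20° lon, +2·10° lat → SW at lon -160°, lat -70°.
Square 2, 8: +2·2° lon, +8·1° lat → SW at lon -156°, lat -62°.
Subsquare t=19, w=22: +19·0.0833333° lon, +22·0.0416667° lat → SW at lon -154.417°, lat -61.0833°.
latitude 61.0833° S, longitude 154.4167° W.

61.0833° S, 154.4167° W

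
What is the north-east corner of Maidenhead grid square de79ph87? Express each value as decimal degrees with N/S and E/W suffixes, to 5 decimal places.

40.67500° S, 104.67500° W

Field D=3, E=4: +3·20° lon, +4·10° lat → SW at lon -120°, lat -50°.
Square 7, 9: +7·2° lon, +9·1° lat → SW at lon -106°, lat -41°.
Subsquare p=15, h=7: +15·0.0833333° lon, +7·0.0416667° lat → SW at lon -104.75°, lat -40.7083°.
Extended square 8, 7: +8·0.00833333° lon, +7·0.00416667° lat → SW at lon -104.683°, lat -40.6792°.
Cell spans 0.00833333° lon × 0.00416667° lat. NE corner is SW corner plus one full cell.
latitude 40.67500° S, longitude 104.67500° W.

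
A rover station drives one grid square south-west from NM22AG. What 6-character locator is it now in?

NM12xf

Longitude subsquare a = 0; −1 → -1, wraps to 23 = x, carry into square.
Longitude square 2; −1 → 1.
Latitude subsquare g = 6; −1 → 5 = f.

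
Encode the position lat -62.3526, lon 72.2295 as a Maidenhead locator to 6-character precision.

Offset from 180°W / 90°S: lon 252.2295°, lat 27.6474°.
Field: lon ⌊252.2295/20⌋ = 12 → M; lat ⌊27.6474/10⌋ = 2 → C.
Square: lon ⌊12.2295/2⌋ = 6; lat ⌊7.6474/1⌋ = 7.
Subsquare: lon ⌊0.2295/0.0833333⌋ = 2 → c; lat ⌊0.6474/0.0416667⌋ = 15 → p.

MC67cp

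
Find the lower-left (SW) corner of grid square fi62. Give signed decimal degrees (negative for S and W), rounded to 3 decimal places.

-8.000, -68.000

Field F=5, I=8: +5·20° lon, +8·10° lat → SW at lon -80°, lat -10°.
Square 6, 2: +6·2° lon, +2·1° lat → SW at lon -68°, lat -8°.
latitude -8.000, longitude -68.000.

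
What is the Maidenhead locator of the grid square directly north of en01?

EN02

Latitude square 1; +1 → 2.
The longitude characters are unchanged.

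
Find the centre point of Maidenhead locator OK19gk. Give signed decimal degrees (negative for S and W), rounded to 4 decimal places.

Field O=14, K=10: +14·20° lon, +10·10° lat → SW at lon 100°, lat 10°.
Square 1, 9: +1·2° lon, +9·1° lat → SW at lon 102°, lat 19°.
Subsquare g=6, k=10: +6·0.0833333° lon, +10·0.0416667° lat → SW at lon 102.5°, lat 19.4167°.
Cell spans 0.0833333° lon × 0.0416667° lat. Centre is SW corner plus half of each.
latitude 19.4375, longitude 102.5417.

19.4375, 102.5417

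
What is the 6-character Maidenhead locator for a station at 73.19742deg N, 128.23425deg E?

PQ43ce

Add 180° to longitude and 90° to latitude: 308.2342, 163.1974.
Field (20°×10°, letters A–R): 308.2342/20 → 15 → P, 163.1974/10 → 16 → Q; chars PQ.
Square (2°×1°, digits 0–9): 8.2342/2 → 4, 3.1974/1 → 3; chars 43.
Subsquare (5′×2.5′, letters a–x): 0.2342/0.0833333 → 2 → c, 0.1974/0.0416667 → 4 → e; chars ce.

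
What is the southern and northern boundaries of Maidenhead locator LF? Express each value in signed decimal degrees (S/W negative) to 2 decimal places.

-40.00, -30.00

Field L=11, F=5: +11·20° lon, +5·10° lat → SW at lon 40°, lat -40°.
Cell spans 20° lon × 10° lat.
south -40.00, north -30.00.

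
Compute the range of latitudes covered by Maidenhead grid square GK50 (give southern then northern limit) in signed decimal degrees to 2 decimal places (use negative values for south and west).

Field G=6, K=10: +6·20° lon, +10·10° lat → SW at lon -60°, lat 10°.
Square 5, 0: +5·2° lon, +0·1° lat → SW at lon -50°, lat 10°.
Cell spans 2° lon × 1° lat.
south 10.00, north 11.00.

10.00, 11.00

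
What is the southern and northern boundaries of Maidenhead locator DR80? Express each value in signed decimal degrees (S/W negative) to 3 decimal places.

Field D=3, R=17: +3·20° lon, +17·10° lat → SW at lon -120°, lat 80°.
Square 8, 0: +8·2° lon, +0·1° lat → SW at lon -104°, lat 80°.
Cell spans 2° lon × 1° lat.
south 80.000, north 81.000.

80.000, 81.000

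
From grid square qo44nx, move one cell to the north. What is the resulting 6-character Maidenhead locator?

Latitude subsquare x = 23; +1 → 24, wraps to 0 = a, carry into square.
Latitude square 4; +1 → 5.
The longitude characters are unchanged.

QO45na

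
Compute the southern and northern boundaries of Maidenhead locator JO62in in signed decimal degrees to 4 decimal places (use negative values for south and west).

52.5417, 52.5833

Field J=9, O=14: +9·20° lon, +14·10° lat → SW at lon 0°, lat 50°.
Square 6, 2: +6·2° lon, +2·1° lat → SW at lon 12°, lat 52°.
Subsquare i=8, n=13: +8·0.0833333° lon, +13·0.0416667° lat → SW at lon 12.6667°, lat 52.5417°.
Cell spans 0.0833333° lon × 0.0416667° lat.
south 52.5417, north 52.5833.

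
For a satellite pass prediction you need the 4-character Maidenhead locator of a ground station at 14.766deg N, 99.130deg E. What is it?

Shift to the Maidenhead origin (180°W, 90°S): lon 279.13, lat 104.77.
Field: lon ⌊279.13/20⌋ = 13 → N; lat ⌊104.77/10⌋ = 10 → K.
Square: lon ⌊19.13/2⌋ = 9; lat ⌊4.77/1⌋ = 4.

NK94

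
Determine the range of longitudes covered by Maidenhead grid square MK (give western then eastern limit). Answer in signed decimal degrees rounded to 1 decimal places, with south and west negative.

60.0, 80.0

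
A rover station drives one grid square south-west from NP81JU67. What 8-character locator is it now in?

Longitude extended square 6; −1 → 5.
Latitude extended square 7; −1 → 6.

NP81ju56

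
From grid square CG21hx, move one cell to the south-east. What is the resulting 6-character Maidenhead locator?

Longitude subsquare h = 7; +1 → 8 = i.
Latitude subsquare x = 23; −1 → 22 = w.

CG21iw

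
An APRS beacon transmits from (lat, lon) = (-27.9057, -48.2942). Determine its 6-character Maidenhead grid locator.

GG52uc

Offset from 180°W / 90°S: lon 131.7058°, lat 62.0943°.
Field: 131.7058/20 → 6 → G, 62.0943/10 → 6 → G; chars GG.
Square: 11.7058/2 → 5, 2.0943/1 → 2; chars 52.
Subsquare: 1.7058/0.0833333 → 20 → u, 0.0943/0.0416667 → 2 → c; chars uc.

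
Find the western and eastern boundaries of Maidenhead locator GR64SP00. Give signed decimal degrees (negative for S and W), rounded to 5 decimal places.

Field G=6, R=17: +6·20° lon, +17·10° lat → SW at lon -60°, lat 80°.
Square 6, 4: +6·2° lon, +4·1° lat → SW at lon -48°, lat 84°.
Subsquare s=18, p=15: +18·0.0833333° lon, +15·0.0416667° lat → SW at lon -46.5°, lat 84.625°.
Extended square 0, 0: +0·0.00833333° lon, +0·0.00416667° lat → SW at lon -46.5°, lat 84.625°.
Cell spans 0.00833333° lon × 0.00416667° lat.
west -46.50000, east -46.49167.

-46.50000, -46.49167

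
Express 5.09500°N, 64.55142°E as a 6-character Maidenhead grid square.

MJ25gc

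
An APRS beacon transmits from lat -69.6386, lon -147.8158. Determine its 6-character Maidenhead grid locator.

Shift to the Maidenhead origin (180°W, 90°S): lon 32.1842, lat 20.3614.
Field: 32.1842/20 → 1 → B, 20.3614/10 → 2 → C; chars BC.
Square: 12.1842/2 → 6, 0.3614/1 → 0; chars 60.
Subsquare: 0.1842/0.0833333 → 2 → c, 0.3614/0.0416667 → 8 → i; chars ci.

BC60ci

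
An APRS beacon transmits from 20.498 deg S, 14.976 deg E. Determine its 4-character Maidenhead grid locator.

JG79

Offset from 180°W / 90°S: lon 194.98°, lat 69.50°.
Field: lon ⌊194.98/20⌋ = 9 → J; lat ⌊69.50/10⌋ = 6 → G.
Square: lon ⌊14.98/2⌋ = 7; lat ⌊9.50/1⌋ = 9.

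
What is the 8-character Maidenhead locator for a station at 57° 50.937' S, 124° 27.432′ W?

CD72sd56

Shift to the Maidenhead origin (180°W, 90°S): lon 55.54280, lat 32.15105.
Field: lon ⌊55.54280/20⌋ = 2 → C; lat ⌊32.15105/10⌋ = 3 → D.
Square: lon ⌊15.54280/2⌋ = 7; lat ⌊2.15105/1⌋ = 2.
Subsquare: lon ⌊1.54280/0.0833333⌋ = 18 → s; lat ⌊0.15105/0.0416667⌋ = 3 → d.
Extended square: lon ⌊0.04280/0.00833333⌋ = 5; lat ⌊0.02605/0.00416667⌋ = 6.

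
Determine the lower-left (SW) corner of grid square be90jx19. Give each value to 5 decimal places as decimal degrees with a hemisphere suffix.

Field B=1, E=4: +1·20° lon, +4·10° lat → SW at lon -160°, lat -50°.
Square 9, 0: +9·2° lon, +0·1° lat → SW at lon -142°, lat -50°.
Subsquare j=9, x=23: +9·0.0833333° lon, +23·0.0416667° lat → SW at lon -141.25°, lat -49.0417°.
Extended square 1, 9: +1·0.00833333° lon, +9·0.00416667° lat → SW at lon -141.242°, lat -49.0042°.
latitude 49.00417° S, longitude 141.24167° W.

49.00417° S, 141.24167° W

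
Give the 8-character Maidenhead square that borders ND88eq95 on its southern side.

ND88eq94

Latitude extended square 5; −1 → 4.
The longitude characters are unchanged.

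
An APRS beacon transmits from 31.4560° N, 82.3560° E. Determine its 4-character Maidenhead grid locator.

Shift to the Maidenhead origin (180°W, 90°S): lon 262.36, lat 121.46.
Field: lon ⌊262.36/20⌋ = 13 → N; lat ⌊121.46/10⌋ = 12 → M.
Square: lon ⌊2.36/2⌋ = 1; lat ⌊1.46/1⌋ = 1.

NM11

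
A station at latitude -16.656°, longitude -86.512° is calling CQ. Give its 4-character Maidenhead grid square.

EH63

Offset from 180°W / 90°S: lon 93.49°, lat 73.34°.
Field (20°×10°, letters A–R): 93.49/20 → 4 → E, 73.34/10 → 7 → H; chars EH.
Square (2°×1°, digits 0–9): 13.49/2 → 6, 3.34/1 → 3; chars 63.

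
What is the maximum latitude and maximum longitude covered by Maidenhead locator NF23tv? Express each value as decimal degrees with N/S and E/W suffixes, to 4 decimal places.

Field N=13, F=5: +13·20° lon, +5·10° lat → SW at lon 80°, lat -40°.
Square 2, 3: +2·2° lon, +3·1° lat → SW at lon 84°, lat -37°.
Subsquare t=19, v=21: +19·0.0833333° lon, +21·0.0416667° lat → SW at lon 85.5833°, lat -36.125°.
Cell spans 0.0833333° lon × 0.0416667° lat. NE corner is SW corner plus one full cell.
latitude 36.0833° S, longitude 85.6667° E.

36.0833° S, 85.6667° E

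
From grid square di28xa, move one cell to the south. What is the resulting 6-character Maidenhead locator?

DI27xx

Latitude subsquare a = 0; −1 → -1, wraps to 23 = x, carry into square.
Latitude square 8; −1 → 7.
The longitude characters are unchanged.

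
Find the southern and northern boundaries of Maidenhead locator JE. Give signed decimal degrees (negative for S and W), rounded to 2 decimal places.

Field J=9, E=4: +9·20° lon, +4·10° lat → SW at lon 0°, lat -50°.
Cell spans 20° lon × 10° lat.
south -50.00, north -40.00.

-50.00, -40.00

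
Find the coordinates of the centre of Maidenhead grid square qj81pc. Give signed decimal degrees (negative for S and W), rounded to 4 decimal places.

1.1042, 157.2917

Field Q=16, J=9: +16·20° lon, +9·10° lat → SW at lon 140°, lat 0°.
Square 8, 1: +8·2° lon, +1·1° lat → SW at lon 156°, lat 1°.
Subsquare p=15, c=2: +15·0.0833333° lon, +2·0.0416667° lat → SW at lon 157.25°, lat 1.08333°.
Cell spans 0.0833333° lon × 0.0416667° lat. Centre is SW corner plus half of each.
latitude 1.1042, longitude 157.2917.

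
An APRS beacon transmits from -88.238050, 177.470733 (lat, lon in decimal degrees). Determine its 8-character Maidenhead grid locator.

RA81rs62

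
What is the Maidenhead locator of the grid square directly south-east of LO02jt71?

Longitude extended square 7; +1 → 8.
Latitude extended square 1; −1 → 0.

LO02jt80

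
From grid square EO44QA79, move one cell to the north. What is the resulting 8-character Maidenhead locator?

EO44qb70

Latitude extended square 9; +1 → 10, wraps to 0, carry into subsquare.
Latitude subsquare a = 0; +1 → 1 = b.
The longitude characters are unchanged.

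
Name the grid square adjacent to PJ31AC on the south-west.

Longitude subsquare a = 0; −1 → -1, wraps to 23 = x, carry into square.
Longitude square 3; −1 → 2.
Latitude subsquare c = 2; −1 → 1 = b.

PJ21xb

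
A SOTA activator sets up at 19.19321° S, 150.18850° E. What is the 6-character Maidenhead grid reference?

QH50ct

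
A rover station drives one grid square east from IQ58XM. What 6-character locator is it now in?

IQ68am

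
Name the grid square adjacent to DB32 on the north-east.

DB43

Longitude square 3; +1 → 4.
Latitude square 2; +1 → 3.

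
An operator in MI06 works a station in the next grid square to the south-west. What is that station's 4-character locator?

Longitude square 0; −1 → -1, wraps to 9, carry into field.
Longitude field M = 12; −1 → 11 = L.
Latitude square 6; −1 → 5.

LI95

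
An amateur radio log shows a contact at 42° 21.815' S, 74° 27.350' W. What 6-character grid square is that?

Offset from 180°W / 90°S: lon 105.5442°, lat 47.6364°.
Field: lon ⌊105.5442/20⌋ = 5 → F; lat ⌊47.6364/10⌋ = 4 → E.
Square: lon ⌊5.5442/2⌋ = 2; lat ⌊7.6364/1⌋ = 7.
Subsquare: lon ⌊1.5442/0.0833333⌋ = 18 → s; lat ⌊0.6364/0.0416667⌋ = 15 → p.

FE27sp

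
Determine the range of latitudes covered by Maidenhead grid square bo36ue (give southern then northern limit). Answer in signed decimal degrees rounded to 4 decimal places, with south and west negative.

Field B=1, O=14: +1·20° lon, +14·10° lat → SW at lon -160°, lat 50°.
Square 3, 6: +3·2° lon, +6·1° lat → SW at lon -154°, lat 56°.
Subsquare u=20, e=4: +20·0.0833333° lon, +4·0.0416667° lat → SW at lon -152.333°, lat 56.1667°.
Cell spans 0.0833333° lon × 0.0416667° lat.
south 56.1667, north 56.2083.

56.1667, 56.2083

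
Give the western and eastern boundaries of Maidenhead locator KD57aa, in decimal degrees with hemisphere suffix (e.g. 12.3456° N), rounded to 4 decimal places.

Field K=10, D=3: +10·20° lon, +3·10° lat → SW at lon 20°, lat -60°.
Square 5, 7: +5·2° lon, +7·1° lat → SW at lon 30°, lat -53°.
Subsquare a=0, a=0: +0·0.0833333° lon, +0·0.0416667° lat → SW at lon 30°, lat -53°.
Cell spans 0.0833333° lon × 0.0416667° lat.
west 30.0000° E, east 30.0833° E.

30.0000° E, 30.0833° E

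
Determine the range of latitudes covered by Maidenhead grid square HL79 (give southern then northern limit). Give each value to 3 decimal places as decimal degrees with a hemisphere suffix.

29.000° N, 30.000° N

Field H=7, L=11: +7·20° lon, +11·10° lat → SW at lon -40°, lat 20°.
Square 7, 9: +7·2° lon, +9·1° lat → SW at lon -26°, lat 29°.
Cell spans 2° lon × 1° lat.
south 29.000° N, north 30.000° N.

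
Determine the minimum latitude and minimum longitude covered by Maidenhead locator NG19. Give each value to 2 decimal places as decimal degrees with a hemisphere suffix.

21.00° S, 82.00° E

Field N=13, G=6: +13·20° lon, +6·10° lat → SW at lon 80°, lat -30°.
Square 1, 9: +1·2° lon, +9·1° lat → SW at lon 82°, lat -21°.
latitude 21.00° S, longitude 82.00° E.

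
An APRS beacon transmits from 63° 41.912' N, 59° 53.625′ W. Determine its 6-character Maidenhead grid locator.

GP03bq

Offset from 180°W / 90°S: lon 120.1063°, lat 153.6985°.
Field: 120.1063/20 → 6 → G, 153.6985/10 → 15 → P; chars GP.
Square: 0.1063/2 → 0, 3.6985/1 → 3; chars 03.
Subsquare: 0.1063/0.0833333 → 1 → b, 0.6985/0.0416667 → 16 → q; chars bq.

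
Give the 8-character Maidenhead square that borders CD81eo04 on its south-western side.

CD81do93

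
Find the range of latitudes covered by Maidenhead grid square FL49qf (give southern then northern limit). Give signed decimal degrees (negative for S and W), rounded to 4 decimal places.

Field F=5, L=11: +5·20° lon, +11·10° lat → SW at lon -80°, lat 20°.
Square 4, 9: +4·2° lon, +9·1° lat → SW at lon -72°, lat 29°.
Subsquare q=16, f=5: +16·0.0833333° lon, +5·0.0416667° lat → SW at lon -70.6667°, lat 29.2083°.
Cell spans 0.0833333° lon × 0.0416667° lat.
south 29.2083, north 29.2500.

29.2083, 29.2500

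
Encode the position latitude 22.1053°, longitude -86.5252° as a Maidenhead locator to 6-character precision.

Offset from 180°W / 90°S: lon 93.4748°, lat 112.1053°.
Field (20°×10°, letters A–R): 93.4748/20 → 4 → E, 112.1053/10 → 11 → L; chars EL.
Square (2°×1°, digits 0–9): 13.4748/2 → 6, 2.1053/1 → 2; chars 62.
Subsquare (5′×2.5′, letters a–x): 1.4748/0.0833333 → 17 → r, 0.1053/0.0416667 → 2 → c; chars rc.

EL62rc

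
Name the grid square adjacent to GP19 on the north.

GQ10

Latitude square 9; +1 → 10, wraps to 0, carry into field.
Latitude field P = 15; +1 → 16 = Q.
The longitude characters are unchanged.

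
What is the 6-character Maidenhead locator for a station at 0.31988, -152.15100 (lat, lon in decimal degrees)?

BJ30wh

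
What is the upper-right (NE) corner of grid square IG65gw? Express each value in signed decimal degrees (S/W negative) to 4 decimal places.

-24.0417, -7.4167

Field I=8, G=6: +8·20° lon, +6·10° lat → SW at lon -20°, lat -30°.
Square 6, 5: +6·2° lon, +5·1° lat → SW at lon -8°, lat -25°.
Subsquare g=6, w=22: +6·0.0833333° lon, +22·0.0416667° lat → SW at lon -7.5°, lat -24.0833°.
Cell spans 0.0833333° lon × 0.0416667° lat. NE corner is SW corner plus one full cell.
latitude -24.0417, longitude -7.4167.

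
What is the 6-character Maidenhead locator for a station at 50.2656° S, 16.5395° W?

ID19rr

Shift to the Maidenhead origin (180°W, 90°S): lon 163.4605, lat 39.7344.
Field (20°×10°, letters A–R): lon ⌊163.4605/20⌋ = 8 → I; lat ⌊39.7344/10⌋ = 3 → D.
Square (2°×1°, digits 0–9): lon ⌊3.4605/2⌋ = 1; lat ⌊9.7344/1⌋ = 9.
Subsquare (5′×2.5′, letters a–x): lon ⌊1.4605/0.0833333⌋ = 17 → r; lat ⌊0.7344/0.0416667⌋ = 17 → r.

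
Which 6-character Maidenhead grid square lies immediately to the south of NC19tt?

NC19ts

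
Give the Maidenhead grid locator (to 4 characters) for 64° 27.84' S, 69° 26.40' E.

Offset from 180°W / 90°S: lon 249.44°, lat 25.54°.
Field (20°×10°, letters A–R): 249.44/20 → 12 → M, 25.54/10 → 2 → C; chars MC.
Square (2°×1°, digits 0–9): 9.44/2 → 4, 5.54/1 → 5; chars 45.

MC45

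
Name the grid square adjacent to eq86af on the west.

EQ76xf

Longitude subsquare a = 0; −1 → -1, wraps to 23 = x, carry into square.
Longitude square 8; −1 → 7.
The latitude characters are unchanged.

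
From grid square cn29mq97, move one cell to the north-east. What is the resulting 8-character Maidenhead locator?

CN29nq08

Longitude extended square 9; +1 → 10, wraps to 0, carry into subsquare.
Longitude subsquare m = 12; +1 → 13 = n.
Latitude extended square 7; +1 → 8.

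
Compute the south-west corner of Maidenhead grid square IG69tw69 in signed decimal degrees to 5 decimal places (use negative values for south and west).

-20.04583, -6.36667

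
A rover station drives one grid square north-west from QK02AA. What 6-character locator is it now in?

PK92xb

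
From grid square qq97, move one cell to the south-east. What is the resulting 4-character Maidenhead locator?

RQ06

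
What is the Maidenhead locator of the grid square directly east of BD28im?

Longitude subsquare i = 8; +1 → 9 = j.
The latitude characters are unchanged.

BD28jm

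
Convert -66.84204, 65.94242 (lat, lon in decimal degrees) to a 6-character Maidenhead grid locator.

MC23xd

Offset from 180°W / 90°S: lon 245.9424°, lat 23.1580°.
Field: lon ⌊245.9424/20⌋ = 12 → M; lat ⌊23.1580/10⌋ = 2 → C.
Square: lon ⌊5.9424/2⌋ = 2; lat ⌊3.1580/1⌋ = 3.
Subsquare: lon ⌊1.9424/0.0833333⌋ = 23 → x; lat ⌊0.1580/0.0416667⌋ = 3 → d.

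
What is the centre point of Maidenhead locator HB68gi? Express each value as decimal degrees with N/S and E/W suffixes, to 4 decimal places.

71.6458° S, 27.4583° W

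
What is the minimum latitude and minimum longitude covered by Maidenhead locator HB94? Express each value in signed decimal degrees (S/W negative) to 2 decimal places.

-76.00, -22.00

Field H=7, B=1: +7·20° lon, +1·10° lat → SW at lon -40°, lat -80°.
Square 9, 4: +9·2° lon, +4·1° lat → SW at lon -22°, lat -76°.
latitude -76.00, longitude -22.00.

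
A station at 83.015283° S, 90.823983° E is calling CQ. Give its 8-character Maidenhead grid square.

NA56jx86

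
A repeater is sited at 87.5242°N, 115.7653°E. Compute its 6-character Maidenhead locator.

OR77vm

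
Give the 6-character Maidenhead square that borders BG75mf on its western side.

Longitude subsquare m = 12; −1 → 11 = l.
The latitude characters are unchanged.

BG75lf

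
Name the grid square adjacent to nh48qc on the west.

Longitude subsquare q = 16; −1 → 15 = p.
The latitude characters are unchanged.

NH48pc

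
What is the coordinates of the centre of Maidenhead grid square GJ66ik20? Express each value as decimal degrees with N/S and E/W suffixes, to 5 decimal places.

6.41875° N, 47.31250° W

Field G=6, J=9: +6·20° lon, +9·10° lat → SW at lon -60°, lat 0°.
Square 6, 6: +6·2° lon, +6·1° lat → SW at lon -48°, lat 6°.
Subsquare i=8, k=10: +8·0.0833333° lon, +10·0.0416667° lat → SW at lon -47.3333°, lat 6.41667°.
Extended square 2, 0: +2·0.00833333° lon, +0·0.00416667° lat → SW at lon -47.3167°, lat 6.41667°.
Cell spans 0.00833333° lon × 0.00416667° lat. Centre is SW corner plus half of each.
latitude 6.41875° N, longitude 47.31250° W.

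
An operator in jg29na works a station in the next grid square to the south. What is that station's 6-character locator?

Latitude subsquare a = 0; −1 → -1, wraps to 23 = x, carry into square.
Latitude square 9; −1 → 8.
The longitude characters are unchanged.

JG28nx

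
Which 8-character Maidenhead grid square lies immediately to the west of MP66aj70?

MP66aj60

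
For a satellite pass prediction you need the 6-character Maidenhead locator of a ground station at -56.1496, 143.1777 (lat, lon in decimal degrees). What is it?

QD13ou

Add 180° to longitude and 90° to latitude: 323.1777, 33.8504.
Field: 323.1777/20 → 16 → Q, 33.8504/10 → 3 → D; chars QD.
Square: 3.1777/2 → 1, 3.8504/1 → 3; chars 13.
Subsquare: 1.1777/0.0833333 → 14 → o, 0.8504/0.0416667 → 20 → u; chars ou.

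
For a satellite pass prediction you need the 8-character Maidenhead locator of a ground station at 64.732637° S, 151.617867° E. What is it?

QC55tg44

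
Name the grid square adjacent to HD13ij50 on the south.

HD13ii59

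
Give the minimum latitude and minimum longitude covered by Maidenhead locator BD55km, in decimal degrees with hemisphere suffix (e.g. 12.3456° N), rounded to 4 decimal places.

54.5000° S, 149.1667° W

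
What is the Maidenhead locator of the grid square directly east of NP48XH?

Longitude subsquare x = 23; +1 → 24, wraps to 0 = a, carry into square.
Longitude square 4; +1 → 5.
The latitude characters are unchanged.

NP58ah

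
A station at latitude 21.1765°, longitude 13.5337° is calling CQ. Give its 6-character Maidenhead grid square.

JL61se

Shift to the Maidenhead origin (180°W, 90°S): lon 193.5337, lat 111.1765.
Field: lon ⌊193.5337/20⌋ = 9 → J; lat ⌊111.1765/10⌋ = 11 → L.
Square: lon ⌊13.5337/2⌋ = 6; lat ⌊1.1765/1⌋ = 1.
Subsquare: lon ⌊1.5337/0.0833333⌋ = 18 → s; lat ⌊0.1765/0.0416667⌋ = 4 → e.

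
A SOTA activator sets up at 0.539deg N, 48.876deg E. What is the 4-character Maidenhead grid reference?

LJ40

Shift to the Maidenhead origin (180°W, 90°S): lon 228.88, lat 90.54.
Field: lon ⌊228.88/20⌋ = 11 → L; lat ⌊90.54/10⌋ = 9 → J.
Square: lon ⌊8.88/2⌋ = 4; lat ⌊0.54/1⌋ = 0.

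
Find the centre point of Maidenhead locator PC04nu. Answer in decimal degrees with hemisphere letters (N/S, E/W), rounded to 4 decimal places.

Field P=15, C=2: +15·20° lon, +2·10° lat → SW at lon 120°, lat -70°.
Square 0, 4: +0·2° lon, +4·1° lat → SW at lon 120°, lat -66°.
Subsquare n=13, u=20: +13·0.0833333° lon, +20·0.0416667° lat → SW at lon 121.083°, lat -65.1667°.
Cell spans 0.0833333° lon × 0.0416667° lat. Centre is SW corner plus half of each.
latitude 65.1458° S, longitude 121.1250° E.

65.1458° S, 121.1250° E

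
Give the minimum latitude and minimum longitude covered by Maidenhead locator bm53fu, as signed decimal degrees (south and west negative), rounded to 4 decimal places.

33.8333, -149.5833

Field B=1, M=12: +1·20° lon, +12·10° lat → SW at lon -160°, lat 30°.
Square 5, 3: +5·2° lon, +3·1° lat → SW at lon -150°, lat 33°.
Subsquare f=5, u=20: +5·0.0833333° lon, +20·0.0416667° lat → SW at lon -149.583°, lat 33.8333°.
latitude 33.8333, longitude -149.5833.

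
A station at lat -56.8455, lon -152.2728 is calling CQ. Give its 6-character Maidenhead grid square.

Add 180° to longitude and 90° to latitude: 27.7272, 33.1545.
Field: 27.7272/20 → 1 → B, 33.1545/10 → 3 → D; chars BD.
Square: 7.7272/2 → 3, 3.1545/1 → 3; chars 33.
Subsquare: 1.7272/0.0833333 → 20 → u, 0.1545/0.0416667 → 3 → d; chars ud.

BD33ud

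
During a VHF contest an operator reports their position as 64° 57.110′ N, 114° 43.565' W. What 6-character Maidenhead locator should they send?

DP24pw

Offset from 180°W / 90°S: lon 65.2739°, lat 154.9518°.
Field: lon ⌊65.2739/20⌋ = 3 → D; lat ⌊154.9518/10⌋ = 15 → P.
Square: lon ⌊5.2739/2⌋ = 2; lat ⌊4.9518/1⌋ = 4.
Subsquare: lon ⌊1.2739/0.0833333⌋ = 15 → p; lat ⌊0.9518/0.0416667⌋ = 22 → w.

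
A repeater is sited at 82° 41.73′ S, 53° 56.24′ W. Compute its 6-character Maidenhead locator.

Offset from 180°W / 90°S: lon 126.0627°, lat 7.3045°.
Field: 126.0627/20 → 6 → G, 7.3045/10 → 0 → A; chars GA.
Square: 6.0627/2 → 3, 7.3045/1 → 7; chars 37.
Subsquare: 0.0627/0.0833333 → 0 → a, 0.3045/0.0416667 → 7 → h; chars ah.

GA37ah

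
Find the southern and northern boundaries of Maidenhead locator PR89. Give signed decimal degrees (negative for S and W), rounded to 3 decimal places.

89.000, 90.000

Field P=15, R=17: +15·20° lon, +17·10° lat → SW at lon 120°, lat 80°.
Square 8, 9: +8·2° lon, +9·1° lat → SW at lon 136°, lat 89°.
Cell spans 2° lon × 1° lat.
south 89.000, north 90.000.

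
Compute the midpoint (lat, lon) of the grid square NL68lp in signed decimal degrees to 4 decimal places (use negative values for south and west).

Field N=13, L=11: +13·20° lon, +11·10° lat → SW at lon 80°, lat 20°.
Square 6, 8: +6·2° lon, +8·1° lat → SW at lon 92°, lat 28°.
Subsquare l=11, p=15: +11·0.0833333° lon, +15·0.0416667° lat → SW at lon 92.9167°, lat 28.625°.
Cell spans 0.0833333° lon × 0.0416667° lat. Centre is SW corner plus half of each.
latitude 28.6458, longitude 92.9583.

28.6458, 92.9583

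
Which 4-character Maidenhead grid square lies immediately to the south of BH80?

Latitude square 0; −1 → -1, wraps to 9, carry into field.
Latitude field H = 7; −1 → 6 = G.
The longitude characters are unchanged.

BG89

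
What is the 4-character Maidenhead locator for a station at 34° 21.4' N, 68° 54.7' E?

MM44

Shift to the Maidenhead origin (180°W, 90°S): lon 248.91, lat 124.36.
Field: 248.91/20 → 12 → M, 124.36/10 → 12 → M; chars MM.
Square: 8.91/2 → 4, 4.36/1 → 4; chars 44.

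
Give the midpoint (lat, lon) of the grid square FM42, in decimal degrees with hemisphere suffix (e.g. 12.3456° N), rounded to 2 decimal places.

Field F=5, M=12: +5·20° lon, +12·10° lat → SW at lon -80°, lat 30°.
Square 4, 2: +4·2° lon, +2·1° lat → SW at lon -72°, lat 32°.
Cell spans 2° lon × 1° lat. Centre is SW corner plus half of each.
latitude 32.50° N, longitude 71.00° W.

32.50° N, 71.00° W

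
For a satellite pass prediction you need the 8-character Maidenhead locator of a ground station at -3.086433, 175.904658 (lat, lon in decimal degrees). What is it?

Add 180° to longitude and 90° to latitude: 355.90466, 86.91357.
Field: 355.90466/20 → 17 → R, 86.91357/10 → 8 → I; chars RI.
Square: 15.90466/2 → 7, 6.91357/1 → 6; chars 76.
Subsquare: 1.90466/0.0833333 → 22 → w, 0.91357/0.0416667 → 21 → v; chars wv.
Extended square: 0.07132/0.00833333 → 8, 0.03857/0.00416667 → 9; chars 89.

RI76wv89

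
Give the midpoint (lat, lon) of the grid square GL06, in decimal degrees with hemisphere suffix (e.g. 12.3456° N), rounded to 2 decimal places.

26.50° N, 59.00° W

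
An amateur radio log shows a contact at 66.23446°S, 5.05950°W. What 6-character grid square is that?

Shift to the Maidenhead origin (180°W, 90°S): lon 174.9405, lat 23.7655.
Field (20°×10°, letters A–R): 174.9405/20 → 8 → I, 23.7655/10 → 2 → C; chars IC.
Square (2°×1°, digits 0–9): 14.9405/2 → 7, 3.7655/1 → 3; chars 73.
Subsquare (5′×2.5′, letters a–x): 0.9405/0.0833333 → 11 → l, 0.7655/0.0416667 → 18 → s; chars ls.

IC73ls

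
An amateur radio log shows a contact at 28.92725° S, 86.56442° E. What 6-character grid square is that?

NG31gb

Shift to the Maidenhead origin (180°W, 90°S): lon 266.5644, lat 61.0727.
Field (20°×10°, letters A–R): 266.5644/20 → 13 → N, 61.0727/10 → 6 → G; chars NG.
Square (2°×1°, digits 0–9): 6.5644/2 → 3, 1.0727/1 → 1; chars 31.
Subsquare (5′×2.5′, letters a–x): 0.5644/0.0833333 → 6 → g, 0.0727/0.0416667 → 1 → b; chars gb.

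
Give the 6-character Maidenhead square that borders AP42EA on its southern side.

AP41ex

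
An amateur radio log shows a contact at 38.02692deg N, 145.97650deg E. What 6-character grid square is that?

Offset from 180°W / 90°S: lon 325.9765°, lat 128.0269°.
Field: 325.9765/20 → 16 → Q, 128.0269/10 → 12 → M; chars QM.
Square: 5.9765/2 → 2, 8.0269/1 → 8; chars 28.
Subsquare: 1.9765/0.0833333 → 23 → x, 0.0269/0.0416667 → 0 → a; chars xa.

QM28xa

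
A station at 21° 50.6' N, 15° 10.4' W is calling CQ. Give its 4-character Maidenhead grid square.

IL21

Add 180° to longitude and 90° to latitude: 164.83, 111.84.
Field: lon ⌊164.83/20⌋ = 8 → I; lat ⌊111.84/10⌋ = 11 → L.
Square: lon ⌊4.83/2⌋ = 2; lat ⌊1.84/1⌋ = 1.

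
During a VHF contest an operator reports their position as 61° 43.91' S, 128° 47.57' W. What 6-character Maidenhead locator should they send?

CC58og

Shift to the Maidenhead origin (180°W, 90°S): lon 51.2072, lat 28.2682.
Field (20°×10°, letters A–R): lon ⌊51.2072/20⌋ = 2 → C; lat ⌊28.2682/10⌋ = 2 → C.
Square (2°×1°, digits 0–9): lon ⌊11.2072/2⌋ = 5; lat ⌊8.2682/1⌋ = 8.
Subsquare (5′×2.5′, letters a–x): lon ⌊1.2072/0.0833333⌋ = 14 → o; lat ⌊0.2682/0.0416667⌋ = 6 → g.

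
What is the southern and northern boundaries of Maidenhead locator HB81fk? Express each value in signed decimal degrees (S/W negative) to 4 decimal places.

-78.5833, -78.5417

Field H=7, B=1: +7·20° lon, +1·10° lat → SW at lon -40°, lat -80°.
Square 8, 1: +8·2° lon, +1·1° lat → SW at lon -24°, lat -79°.
Subsquare f=5, k=10: +5·0.0833333° lon, +10·0.0416667° lat → SW at lon -23.5833°, lat -78.5833°.
Cell spans 0.0833333° lon × 0.0416667° lat.
south -78.5833, north -78.5417.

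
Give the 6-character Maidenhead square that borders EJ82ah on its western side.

EJ72xh

Longitude subsquare a = 0; −1 → -1, wraps to 23 = x, carry into square.
Longitude square 8; −1 → 7.
The latitude characters are unchanged.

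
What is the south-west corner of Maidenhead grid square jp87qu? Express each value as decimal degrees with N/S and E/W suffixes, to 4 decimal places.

Field J=9, P=15: +9·20° lon, +15·10° lat → SW at lon 0°, lat 60°.
Square 8, 7: +8·2° lon, +7·1° lat → SW at lon 16°, lat 67°.
Subsquare q=16, u=20: +16·0.0833333° lon, +20·0.0416667° lat → SW at lon 17.3333°, lat 67.8333°.
latitude 67.8333° N, longitude 17.3333° E.

67.8333° N, 17.3333° E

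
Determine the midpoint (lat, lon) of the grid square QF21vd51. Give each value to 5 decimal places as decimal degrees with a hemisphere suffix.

38.86875° S, 145.79583° E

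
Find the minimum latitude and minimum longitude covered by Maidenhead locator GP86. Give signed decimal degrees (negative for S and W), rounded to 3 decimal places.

66.000, -44.000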